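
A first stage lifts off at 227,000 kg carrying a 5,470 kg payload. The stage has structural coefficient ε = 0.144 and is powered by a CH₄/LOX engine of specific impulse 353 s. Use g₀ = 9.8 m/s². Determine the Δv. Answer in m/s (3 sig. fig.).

Stage wet mass = m₀ − payload = 227,000 − 5,470 = 221,530 kg.
Stage dry mass = ε × stage wet mass = 0.144 × 221,530 = 31,900.3 kg.
Burnout mass m_f = stage dry + payload = 31,900.3 + 5,470 = 37,370.3 kg.
v_e = Isp · g₀ = 353 × 9.8 = 3459.4 m/s.
Δv = v_e · ln(227,000/37,370.3) = 3459.4 × ln(6.074) = 3459.4 × 1.8041 ≈ 6241 m/s.

Δv ≈ 6240 m/s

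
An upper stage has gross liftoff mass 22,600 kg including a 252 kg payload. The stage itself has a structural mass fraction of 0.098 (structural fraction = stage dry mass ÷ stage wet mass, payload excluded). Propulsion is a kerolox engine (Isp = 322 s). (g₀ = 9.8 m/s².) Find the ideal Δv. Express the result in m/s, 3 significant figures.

Stage wet mass = m₀ − payload = 22,600 − 252 = 22,348 kg.
Stage dry mass = ε × stage wet mass = 0.098 × 22,348 = 2,190.1 kg.
Burnout mass m_f = stage dry + payload = 2,190.1 + 252 = 2,442.1 kg.
v_e = Isp · g₀ = 322 × 9.8 = 3155.6 m/s.
Δv = v_e · ln(22,600/2,442.1) = 3155.6 × ln(9.254) = 3155.6 × 2.2251 ≈ 7021 m/s.

Δv ≈ 7020 m/s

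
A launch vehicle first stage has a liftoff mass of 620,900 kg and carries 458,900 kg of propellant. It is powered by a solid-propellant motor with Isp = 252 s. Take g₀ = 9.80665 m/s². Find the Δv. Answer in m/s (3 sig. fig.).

Δv ≈ 3320 m/s

v_e = Isp · g₀ = 252 × 9.80665 = 2471.3 m/s.
m_f = m₀ − m_prop = 620,900 − 458,900 = 162,000 kg.
Δv = v_e · ln(m₀/m_f) = 2471.3 × ln(3.833) = 2471.3 × 1.3436 ≈ 3320.3 m/s.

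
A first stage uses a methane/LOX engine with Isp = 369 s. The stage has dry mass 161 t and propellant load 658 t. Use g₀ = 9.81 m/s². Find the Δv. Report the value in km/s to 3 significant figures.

Δv ≈ 5.89 km/s

v_e = Isp · g₀ = 369 × 9.81 = 3619.9 m/s.
m₀ = m_dry + m_prop = 161 + 658 = 819 t.
Δv = v_e · ln(m₀/m_f) = 3619.9 × ln(5.087) = 3619.9 × 1.6267 ≈ 5888.4 m/s.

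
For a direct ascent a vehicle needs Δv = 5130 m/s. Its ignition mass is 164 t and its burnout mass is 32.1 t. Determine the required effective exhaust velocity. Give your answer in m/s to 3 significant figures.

v_e ≈ 3150 m/s

ln(m₀/m_f) = ln(164000/32100) = ln(5.109) = 1.6310.
v_e = Δv / ln(m₀/m_f) = 5130 / 1.6310 = 3145.3 m/s.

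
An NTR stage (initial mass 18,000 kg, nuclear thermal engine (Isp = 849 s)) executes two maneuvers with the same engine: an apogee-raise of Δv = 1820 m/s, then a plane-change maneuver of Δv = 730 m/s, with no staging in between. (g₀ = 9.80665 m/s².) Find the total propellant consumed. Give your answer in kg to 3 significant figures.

v_e = Isp · g₀ = 849 × 9.80665 = 8325.8 m/s.
After the first burn: m = 18000 × exp(−1820/8325.8) = 18000 × 0.80365 = 14,465.7 kg.
After the second burn: m = 14,465.7 × exp(−730/8325.8) = 14,465.7 × 0.91606 = 13,251.4 kg.
Total propellant = m₀ − m_final = 18000 − 13,251.4 = 4,748.6 kg.

total propellant consumed ≈ 4750 kg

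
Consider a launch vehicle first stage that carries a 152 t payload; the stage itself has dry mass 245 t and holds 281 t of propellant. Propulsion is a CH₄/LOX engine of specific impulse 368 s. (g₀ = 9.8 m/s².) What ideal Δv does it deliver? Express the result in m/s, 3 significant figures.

Δv ≈ 1930 m/s

v_e = Isp · g₀ = 368 × 9.8 = 3606.4 m/s.
m₀ = payload + dry + propellant = 152 + 245 + 281 = 678 t.
m_f = payload + dry = 152 + 245 = 397 t.
Δv = v_e · ln(m₀/m_f) = 3606.4 × ln(1.708) = 3606.4 × 0.5352 ≈ 1930.2 m/s.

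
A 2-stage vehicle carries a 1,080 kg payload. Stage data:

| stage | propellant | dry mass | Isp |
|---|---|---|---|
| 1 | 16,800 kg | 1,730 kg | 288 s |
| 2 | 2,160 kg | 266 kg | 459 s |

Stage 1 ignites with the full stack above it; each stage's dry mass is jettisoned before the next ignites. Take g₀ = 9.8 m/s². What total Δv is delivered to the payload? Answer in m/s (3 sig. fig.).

Ignition mass of stage 1 = 16,800+1,730 + 2,160+266 + 1,080 = 22,036 kg.
Stage 1: m₀ = 22,036 kg, m_f = 22,036 − 16,800 = 5,236 kg; Δv = 288×9.8×ln(4.209) = 2822.4×1.4371 ≈ 4056 m/s.
Stage 2: m₀ = 3,506 kg, m_f = 3,506 − 2,160 = 1,346 kg; Δv = 459×9.8×ln(2.605) = 4498.2×0.9573 ≈ 4306 m/s.
Total Δv = 4056 + 4306 = 8362 m/s.

Δv ≈ 8360 m/s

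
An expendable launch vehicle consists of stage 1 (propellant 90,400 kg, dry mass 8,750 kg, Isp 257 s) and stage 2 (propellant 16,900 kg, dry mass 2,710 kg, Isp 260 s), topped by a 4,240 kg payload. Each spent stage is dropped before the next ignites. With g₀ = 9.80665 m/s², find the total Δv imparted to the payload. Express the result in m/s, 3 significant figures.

Δv ≈ 6490 m/s

Ignition mass of stage 1 = 90,400+8,750 + 16,900+2,710 + 4,240 = 123,000 kg.
Stage 1: m₀ = 123,000 kg, m_f = 123,000 − 90,400 = 32,600 kg; Δv = 257×9.80665×ln(3.773) = 2520.3×1.3279 ≈ 3347 m/s.
Stage 2: m₀ = 23,850 kg, m_f = 23,850 − 16,900 = 6,950 kg; Δv = 260×9.80665×ln(3.432) = 2549.7×1.2330 ≈ 3144 m/s.
Total Δv = 3347 + 3144 = 6491 m/s.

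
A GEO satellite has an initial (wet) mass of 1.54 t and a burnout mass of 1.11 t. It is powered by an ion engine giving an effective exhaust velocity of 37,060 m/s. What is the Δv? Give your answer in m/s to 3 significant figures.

Δv = v_e · ln(m₀/m_f) = 37060.0 × ln(1.387) = 37060.0 × 0.3274 ≈ 12134.3 m/s.

Δv ≈ 12100 m/s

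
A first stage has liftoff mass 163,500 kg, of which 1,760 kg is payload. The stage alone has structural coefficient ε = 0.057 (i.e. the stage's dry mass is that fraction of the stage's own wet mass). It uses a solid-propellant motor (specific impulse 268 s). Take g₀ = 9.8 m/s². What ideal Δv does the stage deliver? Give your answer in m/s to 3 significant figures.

Stage wet mass = m₀ − payload = 163,500 − 1,760 = 161,740 kg.
Stage dry mass = ε × stage wet mass = 0.057 × 161,740 = 9,219.18 kg.
Burnout mass m_f = stage dry + payload = 9,219.18 + 1,760 = 10,979.18 kg.
v_e = Isp · g₀ = 268 × 9.8 = 2626.4 m/s.
Δv = v_e · ln(163,500/10,979.18) = 2626.4 × ln(14.89) = 2626.4 × 2.7008 ≈ 7093 m/s.

Δv ≈ 7090 m/s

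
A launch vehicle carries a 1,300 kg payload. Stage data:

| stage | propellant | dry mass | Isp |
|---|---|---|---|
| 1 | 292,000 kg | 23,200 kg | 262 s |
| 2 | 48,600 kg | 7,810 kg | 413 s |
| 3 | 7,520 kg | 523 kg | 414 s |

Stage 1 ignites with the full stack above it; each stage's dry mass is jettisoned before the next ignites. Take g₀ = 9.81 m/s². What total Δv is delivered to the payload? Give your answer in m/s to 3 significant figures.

Ignition mass of stage 1 = 292,000+23,200 + 48,600+7,810 + 7,520+523 + 1,300 = 380,953 kg.
Stage 1: m₀ = 380,953 kg, m_f = 380,953 − 292,000 = 88,953 kg; Δv = 262×9.81×ln(4.283) = 2570.2×1.4546 ≈ 3739 m/s.
Stage 2: m₀ = 65,753 kg, m_f = 65,753 − 48,600 = 17,153 kg; Δv = 413×9.81×ln(3.833) = 4051.5×1.3437 ≈ 5444 m/s.
Stage 3: m₀ = 9,343 kg, m_f = 9,343 − 7,520 = 1,823 kg; Δv = 414×9.81×ln(5.125) = 4061.3×1.6341 ≈ 6637 m/s.
Total Δv = 3739 + 5444 + 6637 = 15820 m/s.

Δv ≈ 15800 m/s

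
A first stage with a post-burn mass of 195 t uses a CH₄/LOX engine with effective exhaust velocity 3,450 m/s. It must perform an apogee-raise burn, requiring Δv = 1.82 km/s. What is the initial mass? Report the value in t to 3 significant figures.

Using Δv = v_e ln(m₀/m_f): m₀/m_f = exp(Δv / v_e) = exp(1820 / 3450.0) = exp(0.5275) = 1.6948.
m₀ = m_f × 1.6948 = 195 × 1.6948 = 330.486 t.

initial mass ≈ 330 t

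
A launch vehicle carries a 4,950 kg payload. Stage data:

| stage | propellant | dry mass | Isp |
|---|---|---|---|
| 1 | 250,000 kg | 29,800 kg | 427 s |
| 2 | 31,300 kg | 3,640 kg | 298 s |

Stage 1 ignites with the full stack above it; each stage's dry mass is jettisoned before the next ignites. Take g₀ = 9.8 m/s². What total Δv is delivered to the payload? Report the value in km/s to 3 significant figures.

Ignition mass of stage 1 = 250,000+29,800 + 31,300+3,640 + 4,950 = 319,690 kg.
Stage 1: m₀ = 319,690 kg, m_f = 319,690 − 250,000 = 69,690 kg; Δv = 427×9.8×ln(4.587) = 4184.6×1.5233 ≈ 6374 m/s.
Stage 2: m₀ = 39,890 kg, m_f = 39,890 − 31,300 = 8,590 kg; Δv = 298×9.8×ln(4.644) = 2920.4×1.5355 ≈ 4484 m/s.
Total Δv = 6374 + 4484 = 10858 m/s.

Δv ≈ 10.9 km/s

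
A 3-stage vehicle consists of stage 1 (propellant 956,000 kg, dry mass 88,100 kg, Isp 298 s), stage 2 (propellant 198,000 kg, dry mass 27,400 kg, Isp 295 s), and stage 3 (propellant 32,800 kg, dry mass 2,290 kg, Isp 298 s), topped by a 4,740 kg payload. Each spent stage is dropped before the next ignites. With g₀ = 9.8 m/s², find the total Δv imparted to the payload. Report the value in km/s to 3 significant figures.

Ignition mass of stage 1 = 956,000+88,100 + 198,000+27,400 + 32,800+2,290 + 4,740 = 1,309,330 kg.
Stage 1: m₀ = 1,309,330 kg, m_f = 1,309,330 − 956,000 = 353,330 kg; Δv = 298×9.8×ln(3.706) = 2920.4×1.3099 ≈ 3825 m/s.
Stage 2: m₀ = 265,230 kg, m_f = 265,230 − 198,000 = 67,230 kg; Δv = 295×9.8×ln(3.945) = 2891.0×1.3725 ≈ 3968 m/s.
Stage 3: m₀ = 39,830 kg, m_f = 39,830 − 32,800 = 7,030 kg; Δv = 298×9.8×ln(5.666) = 2920.4×1.7344 ≈ 5065 m/s.
Total Δv = 3825 + 3968 + 5065 = 12858 m/s.

Δv ≈ 12.9 km/s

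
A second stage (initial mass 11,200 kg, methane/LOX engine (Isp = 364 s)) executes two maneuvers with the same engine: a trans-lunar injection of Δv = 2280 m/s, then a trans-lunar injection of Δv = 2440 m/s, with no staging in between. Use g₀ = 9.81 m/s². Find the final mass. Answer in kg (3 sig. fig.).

final mass ≈ 2990 kg

v_e = Isp · g₀ = 364 × 9.81 = 3570.8 m/s.
After the first burn: m = 11200 × exp(−2280/3570.8) = 11200 × 0.52808 = 5,914.5 kg.
After the second burn: m = 5,914.5 × exp(−2440/3570.8) = 5,914.5 × 0.50494 = 2,986.47 kg.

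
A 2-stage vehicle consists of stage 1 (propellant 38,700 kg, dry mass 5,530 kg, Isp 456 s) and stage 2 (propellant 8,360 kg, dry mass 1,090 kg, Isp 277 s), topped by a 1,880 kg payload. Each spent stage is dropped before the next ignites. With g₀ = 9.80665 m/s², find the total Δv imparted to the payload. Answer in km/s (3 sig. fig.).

Δv ≈ 8.97 km/s

Ignition mass of stage 1 = 38,700+5,530 + 8,360+1,090 + 1,880 = 55,560 kg.
Stage 1: m₀ = 55,560 kg, m_f = 55,560 − 38,700 = 16,860 kg; Δv = 456×9.80665×ln(3.295) = 4471.8×1.1925 ≈ 5333 m/s.
Stage 2: m₀ = 11,330 kg, m_f = 11,330 − 8,360 = 2,970 kg; Δv = 277×9.80665×ln(3.815) = 2716.4×1.3389 ≈ 3637 m/s.
Total Δv = 5333 + 3637 = 8970 m/s.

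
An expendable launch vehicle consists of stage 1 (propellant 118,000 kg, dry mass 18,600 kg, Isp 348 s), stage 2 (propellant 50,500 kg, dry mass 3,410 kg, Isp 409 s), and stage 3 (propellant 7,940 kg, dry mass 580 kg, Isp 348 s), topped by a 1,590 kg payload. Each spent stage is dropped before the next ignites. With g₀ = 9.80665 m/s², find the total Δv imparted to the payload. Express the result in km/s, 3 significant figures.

Δv ≈ 14.5 km/s

Ignition mass of stage 1 = 118,000+18,600 + 50,500+3,410 + 7,940+580 + 1,590 = 200,620 kg.
Stage 1: m₀ = 200,620 kg, m_f = 200,620 − 118,000 = 82,620 kg; Δv = 348×9.80665×ln(2.428) = 3412.7×0.8872 ≈ 3028 m/s.
Stage 2: m₀ = 64,020 kg, m_f = 64,020 − 50,500 = 13,520 kg; Δv = 409×9.80665×ln(4.735) = 4010.9×1.5550 ≈ 6237 m/s.
Stage 3: m₀ = 10,110 kg, m_f = 10,110 − 7,940 = 2,170 kg; Δv = 348×9.80665×ln(4.659) = 3412.7×1.5388 ≈ 5251 m/s.
Total Δv = 3028 + 6237 + 5251 = 14516 m/s.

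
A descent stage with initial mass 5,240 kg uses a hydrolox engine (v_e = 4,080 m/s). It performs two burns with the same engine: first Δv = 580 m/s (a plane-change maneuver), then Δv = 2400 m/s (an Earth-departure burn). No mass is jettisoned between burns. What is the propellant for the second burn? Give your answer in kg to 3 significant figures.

After the first burn: m = 5240 × exp(−580/4080.0) = 5240 × 0.86749 = 4,545.65 kg.
After the second burn: m = 4,545.65 × exp(−2400/4080.0) = 4,545.65 × 0.55531 = 2,524.24 kg.
Second-burn propellant = 4,545.65 − 2,524.24 = 2,021.41 kg.

propellant for the second burn ≈ 2020 kg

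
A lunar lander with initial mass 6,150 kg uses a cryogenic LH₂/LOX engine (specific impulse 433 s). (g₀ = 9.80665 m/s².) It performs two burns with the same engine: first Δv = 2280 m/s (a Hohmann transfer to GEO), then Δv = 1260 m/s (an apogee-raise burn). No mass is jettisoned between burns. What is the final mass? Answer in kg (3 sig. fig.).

final mass ≈ 2670 kg

v_e = Isp · g₀ = 433 × 9.80665 = 4246.3 m/s.
After the first burn: m = 6150 × exp(−2280/4246.3) = 6150 × 0.58453 = 3,594.86 kg.
After the second burn: m = 3,594.86 × exp(−1260/4246.3) = 3,594.86 × 0.74324 = 2,671.84 kg.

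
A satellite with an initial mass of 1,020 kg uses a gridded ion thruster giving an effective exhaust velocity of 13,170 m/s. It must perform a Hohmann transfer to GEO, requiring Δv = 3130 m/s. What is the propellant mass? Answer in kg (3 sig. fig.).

propellant mass ≈ 216 kg

m₀/m_f = exp(Δv / v_e) = exp(3130 / 13170.0) = exp(0.2377) = 1.2683.
m_f = 1,020 / 1.2683 = 804.226 kg, so propellant = m₀ − m_f = 1,020 − 804.226 = 215.774 kg.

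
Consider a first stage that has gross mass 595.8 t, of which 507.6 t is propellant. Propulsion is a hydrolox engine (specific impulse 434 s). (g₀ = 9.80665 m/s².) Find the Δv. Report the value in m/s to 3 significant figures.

Δv ≈ 8130 m/s

v_e = Isp · g₀ = 434 × 9.80665 = 4256.1 m/s.
m_f = m₀ − m_prop = 595.8 − 507.6 = 88.2 t.
By the Tsiolkovsky rocket equation, Δv = v_e · ln(m₀/m_f) = 4256.1 × ln(6.755) = 4256.1 × 1.9103 ≈ 8130.4 m/s.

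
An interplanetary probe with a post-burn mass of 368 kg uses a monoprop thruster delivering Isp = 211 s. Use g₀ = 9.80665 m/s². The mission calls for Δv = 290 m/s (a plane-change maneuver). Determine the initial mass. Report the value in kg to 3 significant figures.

v_e = Isp · g₀ = 211 × 9.80665 = 2069.2 m/s.
Rocket equation: m₀/m_f = exp(Δv / v_e) = exp(290 / 2069.2) = exp(0.1402) = 1.1504.
m₀ = m_f × 1.1504 = 368 × 1.1504 = 423.347 kg.

initial mass ≈ 423 kg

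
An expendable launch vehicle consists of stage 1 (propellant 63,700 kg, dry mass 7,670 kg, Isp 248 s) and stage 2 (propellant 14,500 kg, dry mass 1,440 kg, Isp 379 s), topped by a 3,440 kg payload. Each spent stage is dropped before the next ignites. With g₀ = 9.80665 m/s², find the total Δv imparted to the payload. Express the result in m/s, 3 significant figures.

Ignition mass of stage 1 = 63,700+7,670 + 14,500+1,440 + 3,440 = 90,750 kg.
Stage 1: m₀ = 90,750 kg, m_f = 90,750 − 63,700 = 27,050 kg; Δv = 248×9.80665×ln(3.355) = 2432.0×1.2104 ≈ 2944 m/s.
Stage 2: m₀ = 19,380 kg, m_f = 19,380 − 14,500 = 4,880 kg; Δv = 379×9.80665×ln(3.971) = 3716.7×1.3791 ≈ 5126 m/s.
Total Δv = 2944 + 5126 = 8070 m/s.

Δv ≈ 8070 m/s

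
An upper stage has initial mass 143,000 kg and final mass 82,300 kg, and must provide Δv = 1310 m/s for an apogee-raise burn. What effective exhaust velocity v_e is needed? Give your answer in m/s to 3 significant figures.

ln(m₀/m_f) = ln(143000/82300) = ln(1.738) = 0.5525.
v_e = Δv / ln(m₀/m_f) = 1310 / 0.5525 = 2371.2 m/s.

v_e ≈ 2370 m/s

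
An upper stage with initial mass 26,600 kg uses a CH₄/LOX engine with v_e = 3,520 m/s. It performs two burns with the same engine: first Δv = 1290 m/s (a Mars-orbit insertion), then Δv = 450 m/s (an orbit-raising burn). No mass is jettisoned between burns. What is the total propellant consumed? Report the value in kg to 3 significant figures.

total propellant consumed ≈ 10400 kg

After the first burn: m = 26600 × exp(−1290/3520.0) = 26600 × 0.69317 = 18,438.3 kg.
After the second burn: m = 18,438.3 × exp(−450/3520.0) = 18,438.3 × 0.87999 = 16,225.5 kg.
Total propellant = m₀ − m_final = 26600 − 16,225.5 = 10,374.5 kg.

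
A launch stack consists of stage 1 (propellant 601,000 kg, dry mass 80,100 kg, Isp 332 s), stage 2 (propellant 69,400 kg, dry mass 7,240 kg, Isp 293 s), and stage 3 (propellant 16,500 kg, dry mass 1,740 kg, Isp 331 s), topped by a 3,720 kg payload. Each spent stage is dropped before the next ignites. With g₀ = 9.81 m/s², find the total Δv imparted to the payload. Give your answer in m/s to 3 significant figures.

Ignition mass of stage 1 = 601,000+80,100 + 69,400+7,240 + 16,500+1,740 + 3,720 = 779,700 kg.
Stage 1: m₀ = 779,700 kg, m_f = 779,700 − 601,000 = 178,700 kg; Δv = 332×9.81×ln(4.363) = 3256.9×1.4732 ≈ 4798 m/s.
Stage 2: m₀ = 98,600 kg, m_f = 98,600 − 69,400 = 29,200 kg; Δv = 293×9.81×ln(3.377) = 2874.3×1.2169 ≈ 3498 m/s.
Stage 3: m₀ = 21,960 kg, m_f = 21,960 − 16,500 = 5,460 kg; Δv = 331×9.81×ln(4.022) = 3247.1×1.3918 ≈ 4519 m/s.
Total Δv = 4798 + 3498 + 4519 = 12815 m/s.

Δv ≈ 12800 m/s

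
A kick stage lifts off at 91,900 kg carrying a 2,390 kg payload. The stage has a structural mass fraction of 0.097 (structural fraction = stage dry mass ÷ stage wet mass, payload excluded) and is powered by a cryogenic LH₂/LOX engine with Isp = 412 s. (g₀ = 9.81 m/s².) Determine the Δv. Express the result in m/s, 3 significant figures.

Stage wet mass = m₀ − payload = 91,900 − 2,390 = 89,510 kg.
Stage dry mass = ε × stage wet mass = 0.097 × 89,510 = 8,682.47 kg.
Burnout mass m_f = stage dry + payload = 8,682.47 + 2,390 = 11,072.47 kg.
v_e = Isp · g₀ = 412 × 9.81 = 4041.7 m/s.
Δv = v_e · ln(91,900/11,072.47) = 4041.7 × ln(8.3) = 4041.7 × 2.1162 ≈ 8553 m/s.

Δv ≈ 8550 m/s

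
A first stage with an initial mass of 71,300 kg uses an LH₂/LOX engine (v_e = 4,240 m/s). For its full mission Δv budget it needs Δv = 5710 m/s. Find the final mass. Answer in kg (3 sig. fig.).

By the Tsiolkovsky rocket equation, m₀/m_f = exp(Δv / v_e) = exp(5710 / 4240.0) = exp(1.3467) = 3.8447.
m_f = m₀ / 3.8447 = 71,300 / 3.8447 = 18,545 kg.

final mass ≈ 18500 kg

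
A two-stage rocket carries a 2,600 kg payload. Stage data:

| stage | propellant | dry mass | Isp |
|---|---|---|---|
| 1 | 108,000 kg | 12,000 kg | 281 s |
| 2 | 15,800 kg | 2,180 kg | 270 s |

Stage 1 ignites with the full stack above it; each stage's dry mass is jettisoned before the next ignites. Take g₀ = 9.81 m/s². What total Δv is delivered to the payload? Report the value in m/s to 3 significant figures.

Δv ≈ 7900 m/s

Ignition mass of stage 1 = 108,000+12,000 + 15,800+2,180 + 2,600 = 140,580 kg.
Stage 1: m₀ = 140,580 kg, m_f = 140,580 − 108,000 = 32,580 kg; Δv = 281×9.81×ln(4.315) = 2756.6×1.4621 ≈ 4030 m/s.
Stage 2: m₀ = 20,580 kg, m_f = 20,580 − 15,800 = 4,780 kg; Δv = 270×9.81×ln(4.305) = 2648.7×1.4599 ≈ 3867 m/s.
Total Δv = 4030 + 3867 = 7897 m/s.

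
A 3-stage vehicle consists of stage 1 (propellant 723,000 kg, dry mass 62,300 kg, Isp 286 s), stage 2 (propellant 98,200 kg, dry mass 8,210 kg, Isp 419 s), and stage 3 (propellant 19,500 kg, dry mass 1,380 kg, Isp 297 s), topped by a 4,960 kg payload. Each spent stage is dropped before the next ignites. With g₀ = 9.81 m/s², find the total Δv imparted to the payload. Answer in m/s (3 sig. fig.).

Δv ≈ 14000 m/s

Ignition mass of stage 1 = 723,000+62,300 + 98,200+8,210 + 19,500+1,380 + 4,960 = 917,550 kg.
Stage 1: m₀ = 917,550 kg, m_f = 917,550 − 723,000 = 194,550 kg; Δv = 286×9.81×ln(4.716) = 2805.7×1.5510 ≈ 4352 m/s.
Stage 2: m₀ = 132,250 kg, m_f = 132,250 − 98,200 = 34,050 kg; Δv = 419×9.81×ln(3.884) = 4110.4×1.3569 ≈ 5577 m/s.
Stage 3: m₀ = 25,840 kg, m_f = 25,840 − 19,500 = 6,340 kg; Δv = 297×9.81×ln(4.076) = 2913.6×1.4050 ≈ 4094 m/s.
Total Δv = 4352 + 5577 + 4094 = 14023 m/s.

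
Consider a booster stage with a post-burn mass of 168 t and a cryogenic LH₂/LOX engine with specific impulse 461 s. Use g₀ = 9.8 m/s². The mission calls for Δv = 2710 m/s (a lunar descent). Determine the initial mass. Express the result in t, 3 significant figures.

initial mass ≈ 306 t

v_e = Isp · g₀ = 461 × 9.8 = 4517.8 m/s.
m₀/m_f = exp(Δv / v_e) = exp(2710 / 4517.8) = exp(0.5998) = 1.8218.
m₀ = m_f × 1.8218 = 168 × 1.8218 = 306.062 t.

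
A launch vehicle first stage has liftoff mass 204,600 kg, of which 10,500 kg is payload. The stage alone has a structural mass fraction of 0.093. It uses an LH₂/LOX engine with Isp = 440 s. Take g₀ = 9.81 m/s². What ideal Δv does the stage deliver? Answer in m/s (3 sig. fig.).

Stage wet mass = m₀ − payload = 204,600 − 10,500 = 194,100 kg.
Stage dry mass = ε × stage wet mass = 0.093 × 194,100 = 18,051.3 kg.
Burnout mass m_f = stage dry + payload = 18,051.3 + 10,500 = 28,551.3 kg.
v_e = Isp · g₀ = 440 × 9.81 = 4316.4 m/s.
Rocket equation: Δv = v_e · ln(204,600/28,551.3) = 4316.4 × ln(7.166) = 4316.4 × 1.9694 ≈ 8501 m/s.

Δv ≈ 8500 m/s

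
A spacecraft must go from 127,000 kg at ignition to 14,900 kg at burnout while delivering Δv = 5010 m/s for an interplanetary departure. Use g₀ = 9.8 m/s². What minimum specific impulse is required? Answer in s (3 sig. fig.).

ln(m₀/m_f) = ln(127000/14900) = ln(8.523) = 2.1428.
From the ideal rocket equation, v_e = Δv / ln(m₀/m_f) = 5010 / 2.1428 = 2338.0 m/s.
Isp = v_e / g₀ = 2338.0 / 9.8 = 238.6 s.

Isp ≈ 239 s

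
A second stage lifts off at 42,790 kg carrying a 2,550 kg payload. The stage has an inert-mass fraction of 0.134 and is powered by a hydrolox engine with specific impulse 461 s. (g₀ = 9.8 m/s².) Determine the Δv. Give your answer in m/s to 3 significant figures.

Stage wet mass = m₀ − payload = 42,790 − 2,550 = 40,240 kg.
Stage dry mass = ε × stage wet mass = 0.134 × 40,240 = 5,392.16 kg.
Burnout mass m_f = stage dry + payload = 5,392.16 + 2,550 = 7,942.16 kg.
v_e = Isp · g₀ = 461 × 9.8 = 4517.8 m/s.
By the Tsiolkovsky rocket equation, Δv = v_e · ln(42,790/7,942.16) = 4517.8 × ln(5.388) = 4517.8 × 1.6841 ≈ 7609 m/s.

Δv ≈ 7610 m/s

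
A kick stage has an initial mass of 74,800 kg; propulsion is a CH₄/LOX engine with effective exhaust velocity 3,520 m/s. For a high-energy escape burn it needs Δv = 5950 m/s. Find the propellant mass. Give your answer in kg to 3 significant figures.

Rocket equation: m₀/m_f = exp(Δv / v_e) = exp(5950 / 3520.0) = exp(1.6903) = 5.4213.
m_f = 74,800 / 5.4213 = 13,797.4 kg, so propellant = m₀ − m_f = 74,800 − 13,797.4 = 61,002.6 kg.

propellant mass ≈ 61000 kg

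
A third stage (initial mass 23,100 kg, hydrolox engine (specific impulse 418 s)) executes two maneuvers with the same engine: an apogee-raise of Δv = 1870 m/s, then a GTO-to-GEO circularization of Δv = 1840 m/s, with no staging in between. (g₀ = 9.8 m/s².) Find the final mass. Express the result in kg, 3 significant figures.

v_e = Isp · g₀ = 418 × 9.8 = 4096.4 m/s.
After the first burn: m = 23100 × exp(−1870/4096.4) = 23100 × 0.63350 = 14,633.9 kg.
After the second burn: m = 14,633.9 × exp(−1840/4096.4) = 14,633.9 × 0.63815 = 9,338.62 kg.

final mass ≈ 9340 kg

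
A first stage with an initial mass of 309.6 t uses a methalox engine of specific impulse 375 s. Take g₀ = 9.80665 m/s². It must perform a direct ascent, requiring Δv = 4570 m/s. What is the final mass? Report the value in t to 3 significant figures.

final mass ≈ 89.4 t

v_e = Isp · g₀ = 375 × 9.80665 = 3677.5 m/s.
By the Tsiolkovsky rocket equation, m₀/m_f = exp(Δv / v_e) = exp(4570 / 3677.5) = exp(1.2427) = 3.4649.
m_f = m₀ / 3.4649 = 309.6 / 3.4649 = 89.3532 t.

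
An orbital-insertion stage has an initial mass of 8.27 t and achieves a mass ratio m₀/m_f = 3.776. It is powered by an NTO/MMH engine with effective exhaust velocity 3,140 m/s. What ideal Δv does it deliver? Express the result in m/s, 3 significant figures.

From the ideal rocket equation, Δv = v_e · ln(3.776) = 3140.0 × 1.3287 ≈ 4172.0 m/s.

Δv ≈ 4170 m/s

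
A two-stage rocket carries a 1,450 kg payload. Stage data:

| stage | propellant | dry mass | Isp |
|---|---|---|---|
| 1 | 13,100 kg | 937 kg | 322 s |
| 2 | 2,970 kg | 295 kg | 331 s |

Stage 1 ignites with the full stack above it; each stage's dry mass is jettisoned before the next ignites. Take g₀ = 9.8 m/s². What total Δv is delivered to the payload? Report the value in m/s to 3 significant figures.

Ignition mass of stage 1 = 13,100+937 + 2,970+295 + 1,450 = 18,752 kg.
Stage 1: m₀ = 18,752 kg, m_f = 18,752 − 13,100 = 5,652 kg; Δv = 322×9.8×ln(3.318) = 3155.6×1.1993 ≈ 3784 m/s.
Stage 2: m₀ = 4,715 kg, m_f = 4,715 − 2,970 = 1,745 kg; Δv = 331×9.8×ln(2.702) = 3243.8×0.9940 ≈ 3224 m/s.
Total Δv = 3784 + 3224 = 7008 m/s.

Δv ≈ 7010 m/s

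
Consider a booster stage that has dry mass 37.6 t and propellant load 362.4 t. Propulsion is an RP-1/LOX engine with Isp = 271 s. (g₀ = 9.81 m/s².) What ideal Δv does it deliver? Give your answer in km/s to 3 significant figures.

Δv ≈ 6.29 km/s

v_e = Isp · g₀ = 271 × 9.81 = 2658.5 m/s.
m₀ = m_dry + m_prop = 37.6 + 362.4 = 400 t.
By the Tsiolkovsky rocket equation, Δv = v_e · ln(m₀/m_f) = 2658.5 × ln(10.64) = 2658.5 × 2.3645 ≈ 6285.9 m/s.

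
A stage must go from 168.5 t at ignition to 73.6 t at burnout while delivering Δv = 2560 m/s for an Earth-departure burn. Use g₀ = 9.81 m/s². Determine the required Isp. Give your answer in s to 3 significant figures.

Isp ≈ 315 s

ln(m₀/m_f) = ln(168500/73600) = ln(2.289) = 0.8283.
v_e = Δv / ln(m₀/m_f) = 2560 / 0.8283 = 3090.7 m/s.
Isp = v_e / g₀ = 3090.7 / 9.81 = 315.1 s.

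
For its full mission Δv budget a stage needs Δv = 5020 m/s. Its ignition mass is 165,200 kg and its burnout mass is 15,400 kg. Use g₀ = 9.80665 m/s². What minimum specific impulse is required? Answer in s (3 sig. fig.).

Isp ≈ 216 s

ln(m₀/m_f) = ln(165200/15400) = ln(10.73) = 2.3728.
v_e = Δv / ln(m₀/m_f) = 5020 / 2.3728 = 2115.7 m/s.
Isp = v_e / g₀ = 2115.7 / 9.80665 = 215.7 s.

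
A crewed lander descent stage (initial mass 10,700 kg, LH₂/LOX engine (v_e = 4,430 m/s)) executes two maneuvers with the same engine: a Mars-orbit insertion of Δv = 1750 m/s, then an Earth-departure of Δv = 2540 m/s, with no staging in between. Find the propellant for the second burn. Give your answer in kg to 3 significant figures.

After the first burn: m = 10700 × exp(−1750/4430.0) = 10700 × 0.67366 = 7,208.16 kg.
After the second burn: m = 7,208.16 × exp(−2540/4430.0) = 7,208.16 × 0.56363 = 4,062.74 kg.
Second-burn propellant = 7,208.16 − 4,062.74 = 3,145.42 kg.

propellant for the second burn ≈ 3150 kg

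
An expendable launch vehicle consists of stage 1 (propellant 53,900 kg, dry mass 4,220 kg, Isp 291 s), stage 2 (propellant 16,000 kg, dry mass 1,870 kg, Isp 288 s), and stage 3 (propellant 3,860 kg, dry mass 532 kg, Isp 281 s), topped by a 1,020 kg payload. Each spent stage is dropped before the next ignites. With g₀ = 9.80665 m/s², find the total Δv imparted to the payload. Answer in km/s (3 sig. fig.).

Ignition mass of stage 1 = 53,900+4,220 + 16,000+1,870 + 3,860+532 + 1,020 = 81,402 kg.
Stage 1: m₀ = 81,402 kg, m_f = 81,402 − 53,900 = 27,502 kg; Δv = 291×9.80665×ln(2.96) = 2853.7×1.0851 ≈ 3097 m/s.
Stage 2: m₀ = 23,282 kg, m_f = 23,282 − 16,000 = 7,282 kg; Δv = 288×9.80665×ln(3.197) = 2824.3×1.1623 ≈ 3283 m/s.
Stage 3: m₀ = 5,412 kg, m_f = 5,412 − 3,860 = 1,552 kg; Δv = 281×9.80665×ln(3.487) = 2755.7×1.2491 ≈ 3442 m/s.
Total Δv = 3097 + 3283 + 3442 = 9822 m/s.

Δv ≈ 9.82 km/s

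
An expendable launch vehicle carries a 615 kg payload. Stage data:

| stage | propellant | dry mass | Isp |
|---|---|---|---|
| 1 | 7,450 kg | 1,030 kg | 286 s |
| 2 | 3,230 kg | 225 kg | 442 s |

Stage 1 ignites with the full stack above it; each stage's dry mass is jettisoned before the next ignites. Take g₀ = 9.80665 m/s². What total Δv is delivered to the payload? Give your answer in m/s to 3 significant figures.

Δv ≈ 9370 m/s

Ignition mass of stage 1 = 7,450+1,030 + 3,230+225 + 615 = 12,550 kg.
Stage 1: m₀ = 12,550 kg, m_f = 12,550 − 7,450 = 5,100 kg; Δv = 286×9.80665×ln(2.461) = 2804.7×0.9005 ≈ 2526 m/s.
Stage 2: m₀ = 4,070 kg, m_f = 4,070 − 3,230 = 840 kg; Δv = 442×9.80665×ln(4.845) = 4334.5×1.5780 ≈ 6840 m/s.
Total Δv = 2526 + 6840 = 9366 m/s.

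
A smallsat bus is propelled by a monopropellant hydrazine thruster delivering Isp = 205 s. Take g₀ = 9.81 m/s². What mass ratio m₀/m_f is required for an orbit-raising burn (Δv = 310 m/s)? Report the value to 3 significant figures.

mass ratio ≈ 1.17

v_e = Isp · g₀ = 205 × 9.81 = 2011.1 m/s.
m₀/m_f = exp(Δv / v_e) = exp(310 / 2011.1) = exp(0.1541) = 1.1667.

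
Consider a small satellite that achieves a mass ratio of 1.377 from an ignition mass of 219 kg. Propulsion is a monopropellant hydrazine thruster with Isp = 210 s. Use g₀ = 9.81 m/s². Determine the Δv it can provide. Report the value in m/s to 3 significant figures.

v_e = Isp · g₀ = 210 × 9.81 = 2060.1 m/s.
Rocket equation: Δv = v_e · ln(1.377) = 2060.1 × 0.3199 ≈ 659.0 m/s.

Δv ≈ 659 m/s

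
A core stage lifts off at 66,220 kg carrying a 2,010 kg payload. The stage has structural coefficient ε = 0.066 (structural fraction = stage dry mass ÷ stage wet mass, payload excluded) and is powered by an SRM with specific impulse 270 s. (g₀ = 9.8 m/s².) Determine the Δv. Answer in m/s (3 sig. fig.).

Δv ≈ 6250 m/s

Stage wet mass = m₀ − payload = 66,220 − 2,010 = 64,210 kg.
Stage dry mass = ε × stage wet mass = 0.066 × 64,210 = 4,237.86 kg.
Burnout mass m_f = stage dry + payload = 4,237.86 + 2,010 = 6,247.86 kg.
v_e = Isp · g₀ = 270 × 9.8 = 2646.0 m/s.
By the Tsiolkovsky rocket equation, Δv = v_e · ln(66,220/6,247.86) = 2646.0 × ln(10.6) = 2646.0 × 2.3607 ≈ 6247 m/s.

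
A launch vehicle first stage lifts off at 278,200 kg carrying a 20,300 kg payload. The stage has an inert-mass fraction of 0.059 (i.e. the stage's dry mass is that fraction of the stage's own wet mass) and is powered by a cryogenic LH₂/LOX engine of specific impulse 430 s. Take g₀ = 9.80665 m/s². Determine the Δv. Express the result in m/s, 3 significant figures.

Stage wet mass = m₀ − payload = 278,200 − 20,300 = 257,900 kg.
Stage dry mass = ε × stage wet mass = 0.059 × 257,900 = 15,216.1 kg.
Burnout mass m_f = stage dry + payload = 15,216.1 + 20,300 = 35,516.1 kg.
v_e = Isp · g₀ = 430 × 9.80665 = 4216.9 m/s.
Rocket equation: Δv = v_e · ln(278,200/35,516.1) = 4216.9 × ln(7.833) = 4216.9 × 2.0584 ≈ 8680 m/s.

Δv ≈ 8680 m/s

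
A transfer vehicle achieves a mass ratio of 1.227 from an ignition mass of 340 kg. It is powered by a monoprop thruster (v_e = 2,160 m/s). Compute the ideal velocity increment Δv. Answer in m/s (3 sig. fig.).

Δv = v_e · ln(1.227) = 2160.0 × 0.2046 ≈ 441.9 m/s.

Δv ≈ 442 m/s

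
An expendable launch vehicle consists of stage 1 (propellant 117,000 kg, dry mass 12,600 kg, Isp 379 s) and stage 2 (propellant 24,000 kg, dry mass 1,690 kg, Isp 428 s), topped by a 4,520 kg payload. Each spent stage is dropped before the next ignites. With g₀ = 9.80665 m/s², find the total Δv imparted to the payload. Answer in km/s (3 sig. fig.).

Δv ≈ 11.5 km/s

Ignition mass of stage 1 = 117,000+12,600 + 24,000+1,690 + 4,520 = 159,810 kg.
Stage 1: m₀ = 159,810 kg, m_f = 159,810 − 117,000 = 42,810 kg; Δv = 379×9.80665×ln(3.733) = 3716.7×1.3172 ≈ 4896 m/s.
Stage 2: m₀ = 30,210 kg, m_f = 30,210 − 24,000 = 6,210 kg; Δv = 428×9.80665×ln(4.865) = 4197.2×1.5820 ≈ 6640 m/s.
Total Δv = 4896 + 6640 = 11536 m/s.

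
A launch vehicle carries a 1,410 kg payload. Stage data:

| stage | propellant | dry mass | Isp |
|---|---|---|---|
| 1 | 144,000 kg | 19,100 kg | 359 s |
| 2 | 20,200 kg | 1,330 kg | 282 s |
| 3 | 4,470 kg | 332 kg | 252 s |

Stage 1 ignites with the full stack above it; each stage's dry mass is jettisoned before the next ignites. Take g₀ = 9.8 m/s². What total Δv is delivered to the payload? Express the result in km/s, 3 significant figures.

Ignition mass of stage 1 = 144,000+19,100 + 20,200+1,330 + 4,470+332 + 1,410 = 190,842 kg.
Stage 1: m₀ = 190,842 kg, m_f = 190,842 − 144,000 = 46,842 kg; Δv = 359×9.8×ln(4.074) = 3518.2×1.4047 ≈ 4942 m/s.
Stage 2: m₀ = 27,742 kg, m_f = 27,742 − 20,200 = 7,542 kg; Δv = 282×9.8×ln(3.678) = 2763.6×1.3025 ≈ 3599 m/s.
Stage 3: m₀ = 6,212 kg, m_f = 6,212 − 4,470 = 1,742 kg; Δv = 252×9.8×ln(3.566) = 2469.6×1.2714 ≈ 3140 m/s.
Total Δv = 4942 + 3599 + 3140 = 11681 m/s.

Δv ≈ 11.7 km/s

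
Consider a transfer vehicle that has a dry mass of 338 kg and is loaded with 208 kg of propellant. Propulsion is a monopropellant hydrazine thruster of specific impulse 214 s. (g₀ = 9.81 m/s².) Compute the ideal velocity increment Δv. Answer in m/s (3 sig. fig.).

v_e = Isp · g₀ = 214 × 9.81 = 2099.3 m/s.
m₀ = m_dry + m_prop = 338 + 208 = 546 kg.
Using Δv = v_e ln(m₀/m_f): Δv = v_e · ln(m₀/m_f) = 2099.3 × ln(1.615) = 2099.3 × 0.4796 ≈ 1006.8 m/s.

Δv ≈ 1010 m/s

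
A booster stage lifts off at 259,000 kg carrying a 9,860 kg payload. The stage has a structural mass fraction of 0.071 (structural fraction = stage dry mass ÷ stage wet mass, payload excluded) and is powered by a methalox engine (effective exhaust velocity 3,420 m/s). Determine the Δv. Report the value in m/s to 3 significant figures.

Stage wet mass = m₀ − payload = 259,000 − 9,860 = 249,140 kg.
Stage dry mass = ε × stage wet mass = 0.071 × 249,140 = 17,688.9 kg.
Burnout mass m_f = stage dry + payload = 17,688.9 + 9,860 = 27,548.9 kg.
By the Tsiolkovsky rocket equation, Δv = v_e · ln(259,000/27,548.9) = 3420.0 × ln(9.401) = 3420.0 × 2.2409 ≈ 7664 m/s.

Δv ≈ 7660 m/s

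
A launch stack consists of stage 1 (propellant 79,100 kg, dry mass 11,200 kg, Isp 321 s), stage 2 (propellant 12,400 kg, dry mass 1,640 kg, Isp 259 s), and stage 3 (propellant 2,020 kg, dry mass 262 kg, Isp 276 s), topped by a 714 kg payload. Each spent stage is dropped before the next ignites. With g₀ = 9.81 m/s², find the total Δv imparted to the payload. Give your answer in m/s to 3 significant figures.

Δv ≈ 10500 m/s

Ignition mass of stage 1 = 79,100+11,200 + 12,400+1,640 + 2,020+262 + 714 = 107,336 kg.
Stage 1: m₀ = 107,336 kg, m_f = 107,336 − 79,100 = 28,236 kg; Δv = 321×9.81×ln(3.801) = 3149.0×1.3354 ≈ 4205 m/s.
Stage 2: m₀ = 17,036 kg, m_f = 17,036 − 12,400 = 4,636 kg; Δv = 259×9.81×ln(3.675) = 2540.8×1.3015 ≈ 3307 m/s.
Stage 3: m₀ = 2,996 kg, m_f = 2,996 − 2,020 = 976 kg; Δv = 276×9.81×ln(3.07) = 2707.6×1.1216 ≈ 3037 m/s.
Total Δv = 4205 + 3307 + 3037 = 10549 m/s.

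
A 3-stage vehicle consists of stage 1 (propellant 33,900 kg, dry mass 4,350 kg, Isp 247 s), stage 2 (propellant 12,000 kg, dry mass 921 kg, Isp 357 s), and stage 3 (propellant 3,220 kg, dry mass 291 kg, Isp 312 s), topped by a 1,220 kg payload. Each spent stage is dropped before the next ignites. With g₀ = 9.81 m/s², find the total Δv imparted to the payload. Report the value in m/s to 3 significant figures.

Ignition mass of stage 1 = 33,900+4,350 + 12,000+921 + 3,220+291 + 1,220 = 55,902 kg.
Stage 1: m₀ = 55,902 kg, m_f = 55,902 − 33,900 = 22,002 kg; Δv = 247×9.81×ln(2.541) = 2423.1×0.9325 ≈ 2259 m/s.
Stage 2: m₀ = 17,652 kg, m_f = 17,652 − 12,000 = 5,652 kg; Δv = 357×9.81×ln(3.123) = 3502.2×1.1388 ≈ 3988 m/s.
Stage 3: m₀ = 4,731 kg, m_f = 4,731 − 3,220 = 1,511 kg; Δv = 312×9.81×ln(3.131) = 3060.7×1.1414 ≈ 3493 m/s.
Total Δv = 2259 + 3988 + 3493 = 9740 m/s.

Δv ≈ 9740 m/s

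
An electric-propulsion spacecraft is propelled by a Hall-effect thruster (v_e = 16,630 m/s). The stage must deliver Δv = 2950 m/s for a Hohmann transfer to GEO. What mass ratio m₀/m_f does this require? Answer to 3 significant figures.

m₀/m_f = exp(Δv / v_e) = exp(2950 / 16630.0) = exp(0.1774) = 1.1941.

mass ratio ≈ 1.19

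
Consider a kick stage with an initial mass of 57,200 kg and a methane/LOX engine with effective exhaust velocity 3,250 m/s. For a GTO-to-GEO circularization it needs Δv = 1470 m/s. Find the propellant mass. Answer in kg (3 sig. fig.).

propellant mass ≈ 20800 kg

m₀/m_f = exp(Δv / v_e) = exp(1470 / 3250.0) = exp(0.4523) = 1.5719.
m_f = 57,200 / 1.5719 = 36,389.1 kg, so propellant = m₀ − m_f = 57,200 − 36,389.1 = 20,810.9 kg.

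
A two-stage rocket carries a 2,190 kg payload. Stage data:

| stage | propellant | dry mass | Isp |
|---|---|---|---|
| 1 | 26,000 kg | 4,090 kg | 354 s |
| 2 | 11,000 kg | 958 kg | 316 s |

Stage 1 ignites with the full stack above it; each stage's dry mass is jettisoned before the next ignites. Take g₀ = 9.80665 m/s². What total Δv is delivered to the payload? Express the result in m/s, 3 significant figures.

Ignition mass of stage 1 = 26,000+4,090 + 11,000+958 + 2,190 = 44,238 kg.
Stage 1: m₀ = 44,238 kg, m_f = 44,238 − 26,000 = 18,238 kg; Δv = 354×9.80665×ln(2.426) = 3471.6×0.8861 ≈ 3076 m/s.
Stage 2: m₀ = 14,148 kg, m_f = 14,148 − 11,000 = 3,148 kg; Δv = 316×9.80665×ln(4.494) = 3098.9×1.5028 ≈ 4657 m/s.
Total Δv = 3076 + 4657 = 7733 m/s.

Δv ≈ 7730 m/s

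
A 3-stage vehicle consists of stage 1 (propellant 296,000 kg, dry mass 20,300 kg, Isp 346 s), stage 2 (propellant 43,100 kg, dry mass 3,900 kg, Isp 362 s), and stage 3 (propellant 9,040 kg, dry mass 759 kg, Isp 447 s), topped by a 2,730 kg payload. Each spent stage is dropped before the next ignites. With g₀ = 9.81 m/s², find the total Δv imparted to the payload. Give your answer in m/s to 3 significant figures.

Ignition mass of stage 1 = 296,000+20,300 + 43,100+3,900 + 9,040+759 + 2,730 = 375,829 kg.
Stage 1: m₀ = 375,829 kg, m_f = 375,829 − 296,000 = 79,829 kg; Δv = 346×9.81×ln(4.708) = 3394.3×1.5492 ≈ 5259 m/s.
Stage 2: m₀ = 59,529 kg, m_f = 59,529 − 43,100 = 16,429 kg; Δv = 362×9.81×ln(3.623) = 3551.2×1.2874 ≈ 4572 m/s.
Stage 3: m₀ = 12,529 kg, m_f = 12,529 − 9,040 = 3,489 kg; Δv = 447×9.81×ln(3.591) = 4385.1×1.2784 ≈ 5606 m/s.
Total Δv = 5259 + 4572 + 5606 = 15437 m/s.

Δv ≈ 15400 m/s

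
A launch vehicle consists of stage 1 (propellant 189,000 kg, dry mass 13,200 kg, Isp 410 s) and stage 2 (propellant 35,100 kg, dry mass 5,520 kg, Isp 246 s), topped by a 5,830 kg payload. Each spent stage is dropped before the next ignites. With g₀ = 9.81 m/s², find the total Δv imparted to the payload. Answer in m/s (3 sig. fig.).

Δv ≈ 9140 m/s

Ignition mass of stage 1 = 189,000+13,200 + 35,100+5,520 + 5,830 = 248,650 kg.
Stage 1: m₀ = 248,650 kg, m_f = 248,650 − 189,000 = 59,650 kg; Δv = 410×9.81×ln(4.168) = 4022.1×1.4276 ≈ 5742 m/s.
Stage 2: m₀ = 46,450 kg, m_f = 46,450 − 35,100 = 11,350 kg; Δv = 246×9.81×ln(4.093) = 2413.3×1.4092 ≈ 3401 m/s.
Total Δv = 5742 + 3401 = 9143 m/s.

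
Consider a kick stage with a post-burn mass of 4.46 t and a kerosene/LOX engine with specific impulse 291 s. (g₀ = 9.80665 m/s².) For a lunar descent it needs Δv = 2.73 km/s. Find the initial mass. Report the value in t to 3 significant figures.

initial mass ≈ 11.6 t

v_e = Isp · g₀ = 291 × 9.80665 = 2853.7 m/s.
From the ideal rocket equation, m₀/m_f = exp(Δv / v_e) = exp(2730 / 2853.7) = exp(0.9566) = 2.6029.
m₀ = m_f × 2.6029 = 4.46 × 2.6029 = 11.6089 t.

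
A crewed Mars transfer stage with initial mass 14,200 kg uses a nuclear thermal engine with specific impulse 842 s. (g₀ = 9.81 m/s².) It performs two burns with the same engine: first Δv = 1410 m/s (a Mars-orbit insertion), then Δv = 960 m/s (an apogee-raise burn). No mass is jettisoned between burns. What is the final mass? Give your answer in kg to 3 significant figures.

v_e = Isp · g₀ = 842 × 9.81 = 8260.0 m/s.
After the first burn: m = 14200 × exp(−1410/8260.0) = 14200 × 0.84307 = 11,971.6 kg.
After the second burn: m = 11,971.6 × exp(−960/8260.0) = 11,971.6 × 0.89028 = 10,658.1 kg.

final mass ≈ 10700 kg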